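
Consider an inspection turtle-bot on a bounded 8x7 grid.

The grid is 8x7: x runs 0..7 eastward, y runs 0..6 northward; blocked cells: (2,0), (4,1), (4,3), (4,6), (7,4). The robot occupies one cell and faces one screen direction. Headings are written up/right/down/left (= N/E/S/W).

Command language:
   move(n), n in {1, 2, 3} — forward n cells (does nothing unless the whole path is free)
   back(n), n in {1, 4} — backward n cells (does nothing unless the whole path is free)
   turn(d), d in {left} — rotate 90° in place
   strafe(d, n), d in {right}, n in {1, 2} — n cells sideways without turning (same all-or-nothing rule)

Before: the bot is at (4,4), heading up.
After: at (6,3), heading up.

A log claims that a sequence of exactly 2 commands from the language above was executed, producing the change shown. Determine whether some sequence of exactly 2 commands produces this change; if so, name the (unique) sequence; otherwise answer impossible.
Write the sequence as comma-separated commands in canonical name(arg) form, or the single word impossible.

key: running back(1) before strafe(right, 2) would end elsewhere — order is forced
from: at (4,4), heading up
t=1 strafe(right, 2) ⇒ at (6,4), heading up
t=2 back(1) ⇒ at (6,3), heading up
uniquely the one of 64 2-step routes that fits.

strafe(right, 2), back(1)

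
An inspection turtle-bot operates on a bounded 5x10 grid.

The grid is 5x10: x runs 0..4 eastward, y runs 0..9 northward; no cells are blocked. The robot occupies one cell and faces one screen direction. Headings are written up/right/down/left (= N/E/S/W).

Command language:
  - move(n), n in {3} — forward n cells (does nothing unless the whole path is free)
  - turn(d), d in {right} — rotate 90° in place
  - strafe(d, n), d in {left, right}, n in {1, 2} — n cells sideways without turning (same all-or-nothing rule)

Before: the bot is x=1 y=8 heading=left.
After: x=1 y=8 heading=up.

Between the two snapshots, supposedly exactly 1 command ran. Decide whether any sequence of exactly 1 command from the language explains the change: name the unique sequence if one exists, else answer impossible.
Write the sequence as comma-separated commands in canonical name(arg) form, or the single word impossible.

turn(right)

key: parked at (1,8) the whole time — nothing moves the robot
initial: x=1 y=8 heading=left
[1] after turn(right): x=1 y=8 heading=up
no rival 1-sequence matches.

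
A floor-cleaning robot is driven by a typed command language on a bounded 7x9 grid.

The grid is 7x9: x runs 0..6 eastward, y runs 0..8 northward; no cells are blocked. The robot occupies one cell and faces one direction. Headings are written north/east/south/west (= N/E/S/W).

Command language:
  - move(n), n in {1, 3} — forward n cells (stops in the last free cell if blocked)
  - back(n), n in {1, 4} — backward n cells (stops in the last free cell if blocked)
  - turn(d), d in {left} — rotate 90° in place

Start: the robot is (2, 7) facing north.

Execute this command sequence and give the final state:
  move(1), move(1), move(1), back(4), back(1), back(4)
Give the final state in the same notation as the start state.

(2, 0) facing north

initial: (2, 7) facing north
[1] after move(1): (2, 8) facing north
[2] after move(1): (2, 8) facing north
[3] after move(1): (2, 8) facing north
[4] after back(4): (2, 4) facing north
[5] after back(1): (2, 3) facing north
[6] after back(4): (2, 0) facing north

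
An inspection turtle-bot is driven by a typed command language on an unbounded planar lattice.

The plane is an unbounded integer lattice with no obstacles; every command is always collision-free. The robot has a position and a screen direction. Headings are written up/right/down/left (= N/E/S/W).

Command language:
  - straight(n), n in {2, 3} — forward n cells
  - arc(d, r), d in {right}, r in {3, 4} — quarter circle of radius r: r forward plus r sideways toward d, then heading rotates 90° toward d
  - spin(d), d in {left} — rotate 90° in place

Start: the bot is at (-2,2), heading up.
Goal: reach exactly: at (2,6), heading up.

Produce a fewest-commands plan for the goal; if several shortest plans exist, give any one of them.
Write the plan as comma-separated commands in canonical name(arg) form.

arc(right, 4), spin(left)

start: at (-2,2), heading up
1. arc(right, 4) → at (2,6), heading right
2. spin(left) → at (2,6), heading up
minimal: 2 command(s), checked below 2.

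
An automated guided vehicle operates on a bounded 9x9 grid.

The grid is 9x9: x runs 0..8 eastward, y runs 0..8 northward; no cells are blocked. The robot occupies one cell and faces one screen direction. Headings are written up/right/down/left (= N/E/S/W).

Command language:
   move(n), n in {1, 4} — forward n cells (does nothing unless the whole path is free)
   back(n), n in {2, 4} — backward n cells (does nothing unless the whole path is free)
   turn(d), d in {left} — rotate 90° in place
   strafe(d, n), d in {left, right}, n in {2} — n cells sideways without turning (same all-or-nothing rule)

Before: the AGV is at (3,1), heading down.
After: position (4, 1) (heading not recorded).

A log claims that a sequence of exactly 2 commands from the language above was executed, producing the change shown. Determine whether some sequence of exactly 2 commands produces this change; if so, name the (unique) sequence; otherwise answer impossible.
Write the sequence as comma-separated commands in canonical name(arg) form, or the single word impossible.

key: order matters: swapping turn(left) and move(1) lands elsewhere
start: at (3,1), heading down
t=1 turn(left) ⇒ at (3,1), heading right
t=2 move(1) ⇒ at (4,1), heading right
no other 2-command option fits: unique.

turn(left), move(1)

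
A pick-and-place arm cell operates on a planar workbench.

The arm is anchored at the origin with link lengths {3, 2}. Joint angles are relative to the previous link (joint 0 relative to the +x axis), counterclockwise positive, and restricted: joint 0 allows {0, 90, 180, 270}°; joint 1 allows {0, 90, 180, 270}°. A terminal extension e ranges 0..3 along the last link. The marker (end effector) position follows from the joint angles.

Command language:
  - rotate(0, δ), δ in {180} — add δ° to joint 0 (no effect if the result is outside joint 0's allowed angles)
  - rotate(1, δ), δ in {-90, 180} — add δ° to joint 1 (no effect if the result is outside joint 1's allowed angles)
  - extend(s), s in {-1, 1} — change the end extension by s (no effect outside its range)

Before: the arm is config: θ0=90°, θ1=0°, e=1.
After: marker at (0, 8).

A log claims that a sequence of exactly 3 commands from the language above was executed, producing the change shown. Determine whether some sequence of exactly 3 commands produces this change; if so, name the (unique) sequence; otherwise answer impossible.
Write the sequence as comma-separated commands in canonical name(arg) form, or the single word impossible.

initial: config: θ0=90°, θ1=0°, e=1
t=1 extend(1) ⇒ config: θ0=90°, θ1=0°, e=2
t=2 extend(1) ⇒ config: θ0=90°, θ1=0°, e=3
t=3 extend(1) ⇒ config: θ0=90°, θ1=0°, e=3
all 125 alternatives checked — unique.

extend(1), extend(1), extend(1)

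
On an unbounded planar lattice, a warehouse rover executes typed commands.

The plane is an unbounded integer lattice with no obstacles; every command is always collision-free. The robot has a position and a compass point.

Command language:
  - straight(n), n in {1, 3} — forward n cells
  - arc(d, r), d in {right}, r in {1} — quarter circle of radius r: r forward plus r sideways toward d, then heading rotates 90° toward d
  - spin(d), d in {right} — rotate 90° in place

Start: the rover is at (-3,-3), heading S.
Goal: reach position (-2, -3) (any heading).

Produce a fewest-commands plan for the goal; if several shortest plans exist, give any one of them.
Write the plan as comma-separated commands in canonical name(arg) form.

from: at (-3,-3), heading S
[1] after straight(1): at (-3,-4), heading S
[2] after spin(right): at (-3,-4), heading W
[3] after spin(right): at (-3,-4), heading N
[4] after arc(right, 1): at (-2,-3), heading E
no 3-step plan works, so 4 is optimal.

straight(1), spin(right), spin(right), arc(right, 1)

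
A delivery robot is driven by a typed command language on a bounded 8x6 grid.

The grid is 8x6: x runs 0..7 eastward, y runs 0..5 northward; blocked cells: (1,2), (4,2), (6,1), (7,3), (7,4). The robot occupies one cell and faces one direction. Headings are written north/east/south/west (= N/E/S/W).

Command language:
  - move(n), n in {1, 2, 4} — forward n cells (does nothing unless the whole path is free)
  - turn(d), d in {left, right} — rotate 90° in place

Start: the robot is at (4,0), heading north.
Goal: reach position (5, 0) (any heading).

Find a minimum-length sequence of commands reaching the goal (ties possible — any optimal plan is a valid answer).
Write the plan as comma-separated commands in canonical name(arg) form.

start: at (4,0), heading north
1. turn(right) → at (4,0), heading east
2. move(1) → at (5,0), heading east
shorter routes all fall short; 2 is best.

turn(right), move(1)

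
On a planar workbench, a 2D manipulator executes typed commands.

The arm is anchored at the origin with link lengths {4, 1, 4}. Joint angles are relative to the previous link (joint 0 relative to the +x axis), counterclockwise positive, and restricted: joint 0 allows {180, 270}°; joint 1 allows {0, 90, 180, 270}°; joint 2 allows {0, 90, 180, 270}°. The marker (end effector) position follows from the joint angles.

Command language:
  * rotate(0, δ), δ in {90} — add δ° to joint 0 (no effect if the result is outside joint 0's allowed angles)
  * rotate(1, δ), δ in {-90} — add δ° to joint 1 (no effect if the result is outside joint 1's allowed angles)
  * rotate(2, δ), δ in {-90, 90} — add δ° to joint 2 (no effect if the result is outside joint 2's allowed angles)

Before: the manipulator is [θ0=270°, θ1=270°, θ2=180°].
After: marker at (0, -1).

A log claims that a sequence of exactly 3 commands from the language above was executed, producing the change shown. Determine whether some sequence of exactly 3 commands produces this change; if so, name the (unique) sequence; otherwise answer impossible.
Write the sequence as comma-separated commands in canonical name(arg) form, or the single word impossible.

rotate(1, -90), rotate(1, -90), rotate(1, -90)

initial: [θ0=270°, θ1=270°, θ2=180°]
t=1 rotate(1, -90) ⇒ [θ0=270°, θ1=180°, θ2=180°]
t=2 rotate(1, -90) ⇒ [θ0=270°, θ1=90°, θ2=180°]
t=3 rotate(1, -90) ⇒ [θ0=270°, θ1=0°, θ2=180°]
uniquely the one of 64 3-step routes that fits.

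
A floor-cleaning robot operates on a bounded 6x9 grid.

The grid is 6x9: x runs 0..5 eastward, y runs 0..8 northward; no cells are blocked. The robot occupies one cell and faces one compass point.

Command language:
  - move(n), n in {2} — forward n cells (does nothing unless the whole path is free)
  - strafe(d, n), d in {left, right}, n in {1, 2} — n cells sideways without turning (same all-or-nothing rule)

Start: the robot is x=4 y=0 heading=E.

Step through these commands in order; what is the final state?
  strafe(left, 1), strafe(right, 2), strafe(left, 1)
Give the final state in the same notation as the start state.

from: x=4 y=0 heading=E
t=1 strafe(left, 1) ⇒ x=4 y=1 heading=E
t=2 strafe(right, 2) ⇒ x=4 y=1 heading=E
t=3 strafe(left, 1) ⇒ x=4 y=2 heading=E

x=4 y=2 heading=E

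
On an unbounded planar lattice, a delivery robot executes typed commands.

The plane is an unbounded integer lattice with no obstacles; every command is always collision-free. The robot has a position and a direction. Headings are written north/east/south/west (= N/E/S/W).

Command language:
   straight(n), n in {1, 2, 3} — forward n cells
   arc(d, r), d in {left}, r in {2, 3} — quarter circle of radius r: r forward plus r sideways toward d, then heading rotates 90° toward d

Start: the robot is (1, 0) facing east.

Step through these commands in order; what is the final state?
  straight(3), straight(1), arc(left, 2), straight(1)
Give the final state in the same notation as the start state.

begin: (1, 0) facing east
[1] after straight(3): (4, 0) facing east
[2] after straight(1): (5, 0) facing east
[3] after arc(left, 2): (7, 2) facing north
[4] after straight(1): (7, 3) facing north

(7, 3) facing north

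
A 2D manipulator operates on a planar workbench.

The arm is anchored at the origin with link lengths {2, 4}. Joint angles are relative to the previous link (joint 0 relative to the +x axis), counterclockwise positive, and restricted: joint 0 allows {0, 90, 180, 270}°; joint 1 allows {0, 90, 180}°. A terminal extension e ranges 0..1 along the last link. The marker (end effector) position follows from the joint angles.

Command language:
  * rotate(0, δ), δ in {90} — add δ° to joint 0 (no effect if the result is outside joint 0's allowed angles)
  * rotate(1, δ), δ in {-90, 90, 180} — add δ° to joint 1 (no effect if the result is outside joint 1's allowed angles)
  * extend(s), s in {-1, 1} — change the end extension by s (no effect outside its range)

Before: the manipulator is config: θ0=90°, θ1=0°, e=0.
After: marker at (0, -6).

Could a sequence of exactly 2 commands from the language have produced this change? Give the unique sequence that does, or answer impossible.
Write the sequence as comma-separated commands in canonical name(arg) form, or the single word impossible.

rotate(0, 90), rotate(0, 90)

start: config: θ0=90°, θ1=0°, e=0
t=1 rotate(0, 90) ⇒ config: θ0=180°, θ1=0°, e=0
t=2 rotate(0, 90) ⇒ config: θ0=270°, θ1=0°, e=0
all 36 alternatives checked — unique.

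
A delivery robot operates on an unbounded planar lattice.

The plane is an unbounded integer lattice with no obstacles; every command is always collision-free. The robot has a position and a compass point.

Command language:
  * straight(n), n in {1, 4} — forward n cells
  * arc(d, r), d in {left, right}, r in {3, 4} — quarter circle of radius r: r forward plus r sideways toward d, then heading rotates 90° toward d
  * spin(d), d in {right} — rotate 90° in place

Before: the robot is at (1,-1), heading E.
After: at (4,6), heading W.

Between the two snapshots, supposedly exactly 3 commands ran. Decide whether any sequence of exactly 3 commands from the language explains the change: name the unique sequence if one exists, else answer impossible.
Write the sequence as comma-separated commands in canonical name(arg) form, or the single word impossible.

key: cell and facing (now W) both changed — the 3 commands mix motion and turning
t0: at (1,-1), heading E
1. straight(4) → at (5,-1), heading E
2. arc(left, 3) → at (8,2), heading N
3. arc(left, 4) → at (4,6), heading W
no other 3-command option fits: unique.

straight(4), arc(left, 3), arc(left, 4)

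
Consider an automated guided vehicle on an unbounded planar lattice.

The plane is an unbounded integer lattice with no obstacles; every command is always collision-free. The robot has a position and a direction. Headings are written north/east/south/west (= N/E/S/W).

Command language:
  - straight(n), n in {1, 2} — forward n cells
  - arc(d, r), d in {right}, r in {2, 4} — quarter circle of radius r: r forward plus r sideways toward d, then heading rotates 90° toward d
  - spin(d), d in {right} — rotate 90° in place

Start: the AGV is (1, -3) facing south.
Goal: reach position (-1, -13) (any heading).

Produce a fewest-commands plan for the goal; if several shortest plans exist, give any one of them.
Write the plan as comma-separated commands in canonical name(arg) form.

straight(2), straight(2), straight(2), straight(2), arc(right, 2)

initial: (1, -3) facing south
t=1 straight(2) ⇒ (1, -5) facing south
t=2 straight(2) ⇒ (1, -7) facing south
t=3 straight(2) ⇒ (1, -9) facing south
t=4 straight(2) ⇒ (1, -11) facing south
t=5 arc(right, 2) ⇒ (-1, -13) facing west
minimal: 5 command(s), checked below 5.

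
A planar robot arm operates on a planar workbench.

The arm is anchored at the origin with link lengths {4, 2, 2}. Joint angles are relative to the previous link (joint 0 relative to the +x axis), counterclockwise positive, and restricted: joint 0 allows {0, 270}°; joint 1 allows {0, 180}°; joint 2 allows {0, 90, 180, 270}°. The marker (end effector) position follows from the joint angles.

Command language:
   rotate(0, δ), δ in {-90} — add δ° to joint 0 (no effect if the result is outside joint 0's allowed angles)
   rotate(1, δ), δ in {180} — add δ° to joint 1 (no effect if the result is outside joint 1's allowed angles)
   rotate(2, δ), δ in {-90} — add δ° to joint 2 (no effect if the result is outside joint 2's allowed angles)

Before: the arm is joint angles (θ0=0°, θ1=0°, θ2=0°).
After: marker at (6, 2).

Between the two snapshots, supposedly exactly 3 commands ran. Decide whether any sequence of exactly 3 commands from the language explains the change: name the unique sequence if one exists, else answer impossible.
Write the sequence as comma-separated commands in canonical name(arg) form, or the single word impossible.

rotate(2, -90), rotate(2, -90), rotate(2, -90)

start: joint angles (θ0=0°, θ1=0°, θ2=0°)
t=1 rotate(2, -90) ⇒ joint angles (θ0=0°, θ1=0°, θ2=270°)
t=2 rotate(2, -90) ⇒ joint angles (θ0=0°, θ1=0°, θ2=180°)
t=3 rotate(2, -90) ⇒ joint angles (θ0=0°, θ1=0°, θ2=90°)
uniquely the one of 27 3-step routes that fits.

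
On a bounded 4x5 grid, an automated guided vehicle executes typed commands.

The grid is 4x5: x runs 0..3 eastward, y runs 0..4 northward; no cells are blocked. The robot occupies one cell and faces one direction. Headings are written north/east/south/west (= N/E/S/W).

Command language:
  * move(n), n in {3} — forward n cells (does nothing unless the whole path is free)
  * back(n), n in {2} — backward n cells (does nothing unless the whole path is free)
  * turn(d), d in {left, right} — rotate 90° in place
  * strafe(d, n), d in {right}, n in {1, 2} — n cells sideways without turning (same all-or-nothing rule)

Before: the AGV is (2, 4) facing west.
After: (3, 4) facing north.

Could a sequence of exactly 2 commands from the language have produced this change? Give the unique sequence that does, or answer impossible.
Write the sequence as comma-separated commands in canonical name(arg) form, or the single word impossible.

key: cell and facing (now N) both changed — the 2 commands mix motion and turning
initial: (2, 4) facing west
[1] after turn(right): (2, 4) facing north
[2] after strafe(right, 1): (3, 4) facing north
all 36 alternatives checked — unique.

turn(right), strafe(right, 1)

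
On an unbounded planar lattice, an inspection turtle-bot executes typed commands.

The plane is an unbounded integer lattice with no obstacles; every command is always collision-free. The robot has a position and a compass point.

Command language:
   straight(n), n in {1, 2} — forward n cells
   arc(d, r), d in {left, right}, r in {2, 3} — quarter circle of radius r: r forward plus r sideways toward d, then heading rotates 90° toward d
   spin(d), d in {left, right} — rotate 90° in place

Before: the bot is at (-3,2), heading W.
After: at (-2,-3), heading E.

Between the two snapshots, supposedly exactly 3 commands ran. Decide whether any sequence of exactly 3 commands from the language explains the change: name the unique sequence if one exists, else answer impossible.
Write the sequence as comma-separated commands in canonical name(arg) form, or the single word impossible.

key: order matters: swapping arc(left, 3) and straight(2) lands elsewhere
from: at (-3,2), heading W
[1] after arc(left, 3): at (-6,-1), heading S
[2] after arc(left, 2): at (-4,-3), heading E
[3] after straight(2): at (-2,-3), heading E
no other 3-command option fits: unique.

arc(left, 3), arc(left, 2), straight(2)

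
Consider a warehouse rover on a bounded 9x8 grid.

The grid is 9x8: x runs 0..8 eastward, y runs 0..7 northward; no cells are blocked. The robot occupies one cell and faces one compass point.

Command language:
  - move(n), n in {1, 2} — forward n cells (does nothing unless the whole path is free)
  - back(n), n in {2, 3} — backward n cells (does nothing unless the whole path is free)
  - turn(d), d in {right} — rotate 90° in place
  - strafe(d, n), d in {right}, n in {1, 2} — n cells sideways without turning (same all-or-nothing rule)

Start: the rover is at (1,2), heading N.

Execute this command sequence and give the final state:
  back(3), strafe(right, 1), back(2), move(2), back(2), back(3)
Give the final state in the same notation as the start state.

at (2,0), heading N

from: at (1,2), heading N
1. back(3) → at (1,2), heading N
2. strafe(right, 1) → at (2,2), heading N
3. back(2) → at (2,0), heading N
4. move(2) → at (2,2), heading N
5. back(2) → at (2,0), heading N
6. back(3) → at (2,0), heading N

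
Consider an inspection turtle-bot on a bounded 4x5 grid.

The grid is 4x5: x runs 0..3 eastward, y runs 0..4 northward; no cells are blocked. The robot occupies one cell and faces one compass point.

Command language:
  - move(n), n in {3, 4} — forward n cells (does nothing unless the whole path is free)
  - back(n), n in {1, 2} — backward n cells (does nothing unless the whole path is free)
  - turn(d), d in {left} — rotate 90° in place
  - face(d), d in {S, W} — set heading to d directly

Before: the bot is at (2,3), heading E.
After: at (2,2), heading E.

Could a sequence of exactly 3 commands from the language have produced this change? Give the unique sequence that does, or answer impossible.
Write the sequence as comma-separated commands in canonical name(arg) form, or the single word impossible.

checked all 3-command options: none fits.

impossible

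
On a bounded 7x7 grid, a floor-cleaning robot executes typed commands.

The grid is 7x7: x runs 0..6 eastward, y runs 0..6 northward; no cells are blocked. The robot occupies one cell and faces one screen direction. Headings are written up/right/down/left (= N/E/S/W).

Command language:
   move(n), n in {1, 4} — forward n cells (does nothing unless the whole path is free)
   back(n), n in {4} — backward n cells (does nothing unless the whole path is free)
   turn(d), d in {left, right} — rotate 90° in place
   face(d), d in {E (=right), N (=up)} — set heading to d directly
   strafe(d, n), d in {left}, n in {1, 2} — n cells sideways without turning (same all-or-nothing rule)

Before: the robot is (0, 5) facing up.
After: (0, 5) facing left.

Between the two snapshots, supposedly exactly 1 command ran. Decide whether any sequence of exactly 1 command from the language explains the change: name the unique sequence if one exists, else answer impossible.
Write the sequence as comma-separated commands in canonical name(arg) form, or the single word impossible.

turn(left)

key: (0,5) unchanged — the single command moves nothing
start: (0, 5) facing up
step 1 (turn(left)): (0, 5) facing left
no rival 1-sequence matches.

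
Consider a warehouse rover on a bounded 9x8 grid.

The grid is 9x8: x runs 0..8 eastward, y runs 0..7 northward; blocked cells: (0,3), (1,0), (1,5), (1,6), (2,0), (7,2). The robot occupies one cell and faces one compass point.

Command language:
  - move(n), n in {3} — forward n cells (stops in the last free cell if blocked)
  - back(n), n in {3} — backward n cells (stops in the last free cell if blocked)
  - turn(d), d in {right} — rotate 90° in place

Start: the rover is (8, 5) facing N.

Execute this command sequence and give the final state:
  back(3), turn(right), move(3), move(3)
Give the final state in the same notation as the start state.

initial: (8, 5) facing N
t=1 back(3) ⇒ (8, 2) facing N
t=2 turn(right) ⇒ (8, 2) facing E
t=3 move(3) ⇒ (8, 2) facing E
t=4 move(3) ⇒ (8, 2) facing E

(8, 2) facing E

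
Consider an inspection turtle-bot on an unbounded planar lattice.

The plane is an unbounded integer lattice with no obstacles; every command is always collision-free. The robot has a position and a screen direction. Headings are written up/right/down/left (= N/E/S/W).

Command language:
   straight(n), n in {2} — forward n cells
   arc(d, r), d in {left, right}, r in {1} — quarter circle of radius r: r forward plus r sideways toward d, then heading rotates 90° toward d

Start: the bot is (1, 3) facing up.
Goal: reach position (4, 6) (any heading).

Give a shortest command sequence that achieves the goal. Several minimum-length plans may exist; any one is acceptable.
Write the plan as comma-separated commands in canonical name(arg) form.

from: (1, 3) facing up
step 1 (arc(right, 1)): (2, 4) facing right
step 2 (arc(left, 1)): (3, 5) facing up
step 3 (arc(right, 1)): (4, 6) facing right
no 2-step plan works, so 3 is optimal.

arc(right, 1), arc(left, 1), arc(right, 1)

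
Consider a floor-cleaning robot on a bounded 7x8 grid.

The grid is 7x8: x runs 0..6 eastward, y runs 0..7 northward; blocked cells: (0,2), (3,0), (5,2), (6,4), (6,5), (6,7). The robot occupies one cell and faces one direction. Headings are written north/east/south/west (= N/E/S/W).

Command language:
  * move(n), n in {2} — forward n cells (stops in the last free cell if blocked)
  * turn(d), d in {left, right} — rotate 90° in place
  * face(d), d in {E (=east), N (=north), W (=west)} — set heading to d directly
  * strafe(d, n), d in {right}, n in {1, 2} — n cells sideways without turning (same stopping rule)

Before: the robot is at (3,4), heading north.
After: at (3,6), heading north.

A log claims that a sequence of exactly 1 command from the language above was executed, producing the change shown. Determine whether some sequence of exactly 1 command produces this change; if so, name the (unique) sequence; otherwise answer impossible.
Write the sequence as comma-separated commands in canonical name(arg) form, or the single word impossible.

key: still facing N — the one step turns nothing
initial: at (3,4), heading north
[1] after move(2): at (3,6), heading north
no other 1-command option fits: unique.

move(2)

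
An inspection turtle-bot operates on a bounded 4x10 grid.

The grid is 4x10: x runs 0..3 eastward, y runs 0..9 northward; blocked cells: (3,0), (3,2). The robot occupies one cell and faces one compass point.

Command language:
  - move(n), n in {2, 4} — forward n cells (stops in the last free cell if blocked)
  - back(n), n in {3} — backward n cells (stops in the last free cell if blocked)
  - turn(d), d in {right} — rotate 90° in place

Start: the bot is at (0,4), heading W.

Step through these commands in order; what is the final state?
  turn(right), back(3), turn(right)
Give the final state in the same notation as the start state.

begin: at (0,4), heading W
step 1 (turn(right)): at (0,4), heading N
step 2 (back(3)): at (0,1), heading N
step 3 (turn(right)): at (0,1), heading E

at (0,1), heading E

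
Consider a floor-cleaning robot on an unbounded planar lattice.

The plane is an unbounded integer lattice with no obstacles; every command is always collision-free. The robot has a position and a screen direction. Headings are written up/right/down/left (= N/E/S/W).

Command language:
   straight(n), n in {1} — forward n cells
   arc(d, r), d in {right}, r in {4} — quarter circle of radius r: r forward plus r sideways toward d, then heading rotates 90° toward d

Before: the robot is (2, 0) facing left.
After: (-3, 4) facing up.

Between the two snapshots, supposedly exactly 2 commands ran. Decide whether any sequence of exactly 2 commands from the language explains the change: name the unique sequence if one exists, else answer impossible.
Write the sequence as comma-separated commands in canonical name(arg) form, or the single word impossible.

key: order matters: swapping straight(1) and arc(right, 4) lands elsewhere
t0: (2, 0) facing left
t=1 straight(1) ⇒ (1, 0) facing left
t=2 arc(right, 4) ⇒ (-3, 4) facing up
no rival 2-sequence matches.

straight(1), arc(right, 4)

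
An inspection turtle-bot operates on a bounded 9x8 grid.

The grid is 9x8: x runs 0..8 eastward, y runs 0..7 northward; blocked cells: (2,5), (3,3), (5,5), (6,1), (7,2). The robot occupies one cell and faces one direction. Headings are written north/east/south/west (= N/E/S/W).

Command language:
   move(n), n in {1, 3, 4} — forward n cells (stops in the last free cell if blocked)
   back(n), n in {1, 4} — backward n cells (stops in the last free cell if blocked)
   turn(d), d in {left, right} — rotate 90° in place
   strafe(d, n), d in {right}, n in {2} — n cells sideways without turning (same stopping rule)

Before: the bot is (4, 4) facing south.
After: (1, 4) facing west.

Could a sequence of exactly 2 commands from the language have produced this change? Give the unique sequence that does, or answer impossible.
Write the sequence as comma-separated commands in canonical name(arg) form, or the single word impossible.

key: cell and facing (now W) both changed — the 2 commands mix motion and turning
begin: (4, 4) facing south
t=1 turn(right) ⇒ (4, 4) facing west
t=2 move(3) ⇒ (1, 4) facing west
uniquely the one of 64 2-step routes that fits.

turn(right), move(3)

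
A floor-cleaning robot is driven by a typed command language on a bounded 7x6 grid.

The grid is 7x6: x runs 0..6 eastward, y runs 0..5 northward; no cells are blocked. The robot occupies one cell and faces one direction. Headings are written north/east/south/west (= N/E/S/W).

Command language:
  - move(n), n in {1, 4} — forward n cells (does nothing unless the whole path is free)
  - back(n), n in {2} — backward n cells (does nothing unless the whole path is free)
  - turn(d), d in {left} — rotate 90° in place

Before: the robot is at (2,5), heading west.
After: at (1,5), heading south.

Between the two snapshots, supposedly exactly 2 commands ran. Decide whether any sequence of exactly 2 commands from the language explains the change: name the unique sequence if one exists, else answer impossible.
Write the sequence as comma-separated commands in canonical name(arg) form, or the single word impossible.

key: running turn(left) before move(1) would end elsewhere — order is forced
initial: at (2,5), heading west
t=1 move(1) ⇒ at (1,5), heading west
t=2 turn(left) ⇒ at (1,5), heading south
uniquely the one of 16 2-step routes that fits.

move(1), turn(left)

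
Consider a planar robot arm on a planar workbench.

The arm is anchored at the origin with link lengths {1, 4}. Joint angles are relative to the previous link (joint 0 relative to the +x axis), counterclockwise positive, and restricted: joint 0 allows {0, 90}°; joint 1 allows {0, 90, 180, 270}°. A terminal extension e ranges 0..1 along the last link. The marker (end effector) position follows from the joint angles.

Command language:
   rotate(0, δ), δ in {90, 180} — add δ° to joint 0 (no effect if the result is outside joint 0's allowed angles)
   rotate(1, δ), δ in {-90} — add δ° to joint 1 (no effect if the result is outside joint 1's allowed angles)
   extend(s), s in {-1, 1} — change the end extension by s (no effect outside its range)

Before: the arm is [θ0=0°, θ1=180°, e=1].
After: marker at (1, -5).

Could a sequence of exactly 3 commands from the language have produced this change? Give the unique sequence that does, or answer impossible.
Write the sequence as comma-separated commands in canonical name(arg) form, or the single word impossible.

rotate(1, -90), rotate(1, -90), rotate(1, -90)

initial: [θ0=0°, θ1=180°, e=1]
1. rotate(1, -90) → [θ0=0°, θ1=90°, e=1]
2. rotate(1, -90) → [θ0=0°, θ1=0°, e=1]
3. rotate(1, -90) → [θ0=0°, θ1=270°, e=1]
uniquely the one of 125 3-step routes that fits.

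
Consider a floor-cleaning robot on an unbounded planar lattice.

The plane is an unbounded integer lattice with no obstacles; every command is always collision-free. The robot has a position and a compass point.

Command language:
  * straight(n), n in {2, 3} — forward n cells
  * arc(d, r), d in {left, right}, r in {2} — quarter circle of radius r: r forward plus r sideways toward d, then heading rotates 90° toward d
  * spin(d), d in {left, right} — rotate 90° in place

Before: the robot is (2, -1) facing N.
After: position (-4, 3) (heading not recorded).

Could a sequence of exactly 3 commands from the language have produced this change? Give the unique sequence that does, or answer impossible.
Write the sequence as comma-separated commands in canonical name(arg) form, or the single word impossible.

arc(left, 2), straight(2), arc(right, 2)

key: running arc(right, 2) before arc(left, 2) would end elsewhere — order is forced
initial: (2, -1) facing N
1. arc(left, 2) → (0, 1) facing W
2. straight(2) → (-2, 1) facing W
3. arc(right, 2) → (-4, 3) facing N
no other 3-command option fits: unique.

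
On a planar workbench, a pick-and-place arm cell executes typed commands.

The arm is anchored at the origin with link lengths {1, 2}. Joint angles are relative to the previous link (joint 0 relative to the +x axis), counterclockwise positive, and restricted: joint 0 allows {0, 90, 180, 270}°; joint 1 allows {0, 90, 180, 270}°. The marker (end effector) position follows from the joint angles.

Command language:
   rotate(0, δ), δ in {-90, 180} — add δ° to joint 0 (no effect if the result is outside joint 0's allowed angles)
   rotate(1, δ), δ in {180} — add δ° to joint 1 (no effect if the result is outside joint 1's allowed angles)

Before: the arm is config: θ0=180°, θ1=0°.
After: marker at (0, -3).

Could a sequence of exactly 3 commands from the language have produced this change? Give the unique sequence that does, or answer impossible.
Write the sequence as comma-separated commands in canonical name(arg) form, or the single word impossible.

rotate(0, -90), rotate(0, -90), rotate(0, -90)

t0: config: θ0=180°, θ1=0°
1. rotate(0, -90) → config: θ0=90°, θ1=0°
2. rotate(0, -90) → config: θ0=0°, θ1=0°
3. rotate(0, -90) → config: θ0=270°, θ1=0°
all 27 alternatives checked — unique.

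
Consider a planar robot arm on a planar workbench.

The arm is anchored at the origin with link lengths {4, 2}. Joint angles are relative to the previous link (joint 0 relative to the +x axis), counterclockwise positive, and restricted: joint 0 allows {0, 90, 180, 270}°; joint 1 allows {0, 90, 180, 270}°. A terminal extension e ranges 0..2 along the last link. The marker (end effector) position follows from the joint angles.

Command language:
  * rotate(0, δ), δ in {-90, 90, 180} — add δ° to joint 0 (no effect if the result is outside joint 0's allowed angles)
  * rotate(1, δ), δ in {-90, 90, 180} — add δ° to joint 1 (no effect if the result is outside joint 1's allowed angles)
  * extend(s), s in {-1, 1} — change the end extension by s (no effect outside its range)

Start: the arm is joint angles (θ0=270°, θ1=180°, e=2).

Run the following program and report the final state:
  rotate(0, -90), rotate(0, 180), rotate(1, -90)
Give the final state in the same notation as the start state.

joint angles (θ0=0°, θ1=90°, e=2)

start: joint angles (θ0=270°, θ1=180°, e=2)
step 1 (rotate(0, -90)): joint angles (θ0=180°, θ1=180°, e=2)
step 2 (rotate(0, 180)): joint angles (θ0=0°, θ1=180°, e=2)
step 3 (rotate(1, -90)): joint angles (θ0=0°, θ1=90°, e=2)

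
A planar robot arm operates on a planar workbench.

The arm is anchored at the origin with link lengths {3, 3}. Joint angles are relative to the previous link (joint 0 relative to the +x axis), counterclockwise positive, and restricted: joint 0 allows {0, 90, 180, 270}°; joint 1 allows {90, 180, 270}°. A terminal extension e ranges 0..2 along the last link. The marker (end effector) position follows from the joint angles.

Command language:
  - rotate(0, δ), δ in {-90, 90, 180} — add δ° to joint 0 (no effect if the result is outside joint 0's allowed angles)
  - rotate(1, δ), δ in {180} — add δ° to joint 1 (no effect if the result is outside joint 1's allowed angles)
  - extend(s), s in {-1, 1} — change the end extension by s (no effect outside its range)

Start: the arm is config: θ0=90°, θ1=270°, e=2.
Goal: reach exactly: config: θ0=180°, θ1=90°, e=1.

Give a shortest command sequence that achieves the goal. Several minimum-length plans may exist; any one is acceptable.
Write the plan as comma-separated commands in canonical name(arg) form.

rotate(1, 180), rotate(0, 90), extend(-1)

begin: config: θ0=90°, θ1=270°, e=2
1. rotate(1, 180) → config: θ0=90°, θ1=90°, e=2
2. rotate(0, 90) → config: θ0=180°, θ1=90°, e=2
3. extend(-1) → config: θ0=180°, θ1=90°, e=1
no 2-step plan works, so 3 is optimal.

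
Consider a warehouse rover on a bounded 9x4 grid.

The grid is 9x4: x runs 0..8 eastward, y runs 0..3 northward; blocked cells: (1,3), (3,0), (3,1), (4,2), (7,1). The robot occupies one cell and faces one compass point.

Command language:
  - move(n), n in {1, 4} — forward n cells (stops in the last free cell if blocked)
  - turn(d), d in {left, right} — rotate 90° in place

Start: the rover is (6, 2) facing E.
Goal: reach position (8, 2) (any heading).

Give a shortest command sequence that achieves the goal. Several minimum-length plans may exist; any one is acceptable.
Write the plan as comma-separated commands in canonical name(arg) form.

from: (6, 2) facing E
step 1 (move(4)): (8, 2) facing E
no 0-step plan works, so 1 is optimal.

move(4)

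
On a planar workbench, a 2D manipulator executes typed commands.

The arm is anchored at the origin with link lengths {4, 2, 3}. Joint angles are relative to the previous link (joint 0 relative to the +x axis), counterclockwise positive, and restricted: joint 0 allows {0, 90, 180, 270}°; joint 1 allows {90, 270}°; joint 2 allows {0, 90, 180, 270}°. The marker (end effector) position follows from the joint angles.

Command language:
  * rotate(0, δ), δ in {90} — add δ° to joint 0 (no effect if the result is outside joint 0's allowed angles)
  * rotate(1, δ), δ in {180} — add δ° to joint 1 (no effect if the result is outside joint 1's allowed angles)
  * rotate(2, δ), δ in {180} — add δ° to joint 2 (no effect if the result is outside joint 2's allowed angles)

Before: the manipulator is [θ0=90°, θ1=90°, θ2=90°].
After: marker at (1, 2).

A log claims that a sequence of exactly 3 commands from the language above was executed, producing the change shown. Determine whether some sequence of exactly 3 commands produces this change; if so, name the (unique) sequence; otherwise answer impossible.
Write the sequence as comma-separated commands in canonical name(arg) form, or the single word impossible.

begin: [θ0=90°, θ1=90°, θ2=90°]
t=1 rotate(0, 90) ⇒ [θ0=180°, θ1=90°, θ2=90°]
t=2 rotate(0, 90) ⇒ [θ0=270°, θ1=90°, θ2=90°]
t=3 rotate(0, 90) ⇒ [θ0=0°, θ1=90°, θ2=90°]
all 27 alternatives checked — unique.

rotate(0, 90), rotate(0, 90), rotate(0, 90)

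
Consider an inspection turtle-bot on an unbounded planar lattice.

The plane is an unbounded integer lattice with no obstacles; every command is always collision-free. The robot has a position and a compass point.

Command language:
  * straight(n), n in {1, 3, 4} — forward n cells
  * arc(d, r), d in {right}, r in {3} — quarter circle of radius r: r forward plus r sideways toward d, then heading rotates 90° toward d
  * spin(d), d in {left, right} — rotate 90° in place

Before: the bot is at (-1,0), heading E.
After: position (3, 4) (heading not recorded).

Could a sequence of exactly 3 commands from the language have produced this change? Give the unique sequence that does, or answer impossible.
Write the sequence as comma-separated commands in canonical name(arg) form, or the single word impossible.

initial: at (-1,0), heading E
[1] after straight(4): at (3,0), heading E
[2] after spin(left): at (3,0), heading N
[3] after straight(4): at (3,4), heading N
all 216 alternatives checked — unique.

straight(4), spin(left), straight(4)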